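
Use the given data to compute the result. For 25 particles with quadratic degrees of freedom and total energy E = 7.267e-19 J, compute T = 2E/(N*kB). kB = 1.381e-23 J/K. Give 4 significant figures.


Step 1: Numerator = 2*E = 2*7.267e-19 = 1.453e-18 J
Step 2: Denominator = N*kB = 25*1.381e-23 = 3.452e-22
Step 3: T = 1.453e-18 / 3.452e-22 = 4210 K

4210


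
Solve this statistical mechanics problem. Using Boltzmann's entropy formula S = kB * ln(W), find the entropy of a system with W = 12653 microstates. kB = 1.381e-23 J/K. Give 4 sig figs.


Step 1: ln(W) = ln(12653) = 9.446
Step 2: S = kB * ln(W) = 1.381e-23 * 9.446
Step 3: S = 1.304e-22 J/K

1.304e-22


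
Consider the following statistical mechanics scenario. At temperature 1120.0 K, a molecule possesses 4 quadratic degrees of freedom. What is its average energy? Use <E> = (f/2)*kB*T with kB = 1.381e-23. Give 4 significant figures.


Step 1: f/2 = 4/2 = 2
Step 2: kB*T = 1.381e-23 * 1120.0 = 1.547e-20
Step 3: <E> = 2 * 1.547e-20 = 3.093e-20 J

3.093e-20


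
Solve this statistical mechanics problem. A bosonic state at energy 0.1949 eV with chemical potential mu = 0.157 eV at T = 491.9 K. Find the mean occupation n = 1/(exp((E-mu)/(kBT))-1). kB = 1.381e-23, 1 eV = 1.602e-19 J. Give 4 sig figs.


Step 1: (E - mu) = 0.0379 eV
Step 2: x = (E-mu)*eV/(kB*T) = 0.0379*1.602e-19/(1.381e-23*491.9) = 0.8938
Step 3: exp(x) = 2.444
Step 4: n = 1/(exp(x)-1) = 0.6924

0.6924


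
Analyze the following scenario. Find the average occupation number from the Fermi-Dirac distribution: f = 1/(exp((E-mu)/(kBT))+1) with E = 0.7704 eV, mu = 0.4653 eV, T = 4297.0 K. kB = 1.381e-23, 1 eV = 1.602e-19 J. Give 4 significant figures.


Step 1: (E - mu) = 0.7704 - 0.4653 = 0.3051 eV
Step 2: Convert: (E-mu)*eV = 4.888e-20 J
Step 3: x = (E-mu)*eV/(kB*T) = 0.8237
Step 4: f = 1/(exp(0.8237)+1) = 0.305

0.305


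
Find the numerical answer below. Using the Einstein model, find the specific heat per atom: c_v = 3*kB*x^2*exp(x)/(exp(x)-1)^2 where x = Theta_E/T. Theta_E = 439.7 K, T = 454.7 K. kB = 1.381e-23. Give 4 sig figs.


Step 1: x = Theta_E/T = 439.7/454.7 = 0.967
Step 2: x^2 = 0.9351
Step 3: exp(x) = 2.63
Step 4: c_v = 3*1.381e-23*0.9351*2.63/(2.63-1)^2 = 3.835e-23

3.835e-23


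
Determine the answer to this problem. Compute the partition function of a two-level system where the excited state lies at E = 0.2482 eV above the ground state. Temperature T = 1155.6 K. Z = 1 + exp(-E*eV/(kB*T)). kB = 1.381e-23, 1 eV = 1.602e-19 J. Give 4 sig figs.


Step 1: Compute beta*E = E*eV/(kB*T) = 0.2482*1.602e-19/(1.381e-23*1155.6) = 2.492
Step 2: exp(-beta*E) = exp(-2.492) = 0.08278
Step 3: Z = 1 + 0.08278 = 1.083

1.083


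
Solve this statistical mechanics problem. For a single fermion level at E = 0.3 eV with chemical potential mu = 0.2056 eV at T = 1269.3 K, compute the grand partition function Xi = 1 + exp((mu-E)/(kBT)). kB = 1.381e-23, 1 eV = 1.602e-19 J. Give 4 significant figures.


Step 1: (mu - E) = 0.2056 - 0.3 = -0.0944 eV
Step 2: x = (mu-E)*eV/(kB*T) = -0.0944*1.602e-19/(1.381e-23*1269.3) = -0.8627
Step 3: exp(x) = 0.422
Step 4: Xi = 1 + 0.422 = 1.422

1.422


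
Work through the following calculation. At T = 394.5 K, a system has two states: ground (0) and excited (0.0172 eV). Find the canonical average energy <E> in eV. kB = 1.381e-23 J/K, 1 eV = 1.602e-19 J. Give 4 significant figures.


Step 1: beta*E = 0.0172*1.602e-19/(1.381e-23*394.5) = 0.5058
Step 2: exp(-beta*E) = 0.603
Step 3: <E> = 0.0172*0.603/(1+0.603) = 0.00647 eV

0.00647


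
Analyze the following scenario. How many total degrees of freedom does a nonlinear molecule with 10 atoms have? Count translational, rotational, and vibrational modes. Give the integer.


Step 1: Translational DOF = 3
Step 2: Rotational DOF (nonlinear) = 3
Step 3: Vibrational DOF = 3*10 - 6 = 24
Step 4: Total = 3 + 3 + 24 = 30

30


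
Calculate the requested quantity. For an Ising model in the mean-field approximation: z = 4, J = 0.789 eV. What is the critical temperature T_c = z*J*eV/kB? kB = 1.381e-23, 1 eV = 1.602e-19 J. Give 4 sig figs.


Step 1: z*J = 4*0.789 = 3.156 eV
Step 2: Convert to Joules: 3.156*1.602e-19 = 5.056e-19 J
Step 3: T_c = 5.056e-19 / 1.381e-23 = 3.661e+04 K

3.661e+04


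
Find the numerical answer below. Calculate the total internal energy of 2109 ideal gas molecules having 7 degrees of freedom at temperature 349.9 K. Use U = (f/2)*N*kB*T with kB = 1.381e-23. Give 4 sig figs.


Step 1: f/2 = 7/2 = 3.5
Step 2: N*kB*T = 2109*1.381e-23*349.9 = 1.019e-17
Step 3: U = 3.5 * 1.019e-17 = 3.567e-17 J

3.567e-17


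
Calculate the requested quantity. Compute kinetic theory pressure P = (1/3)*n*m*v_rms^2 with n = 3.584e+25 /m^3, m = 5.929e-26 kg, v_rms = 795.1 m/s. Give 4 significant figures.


Step 1: v_rms^2 = 795.1^2 = 6.322e+05
Step 2: n*m = 3.584e+25*5.929e-26 = 2.125
Step 3: P = (1/3)*2.125*6.322e+05 = 4.478e+05 Pa

4.478e+05


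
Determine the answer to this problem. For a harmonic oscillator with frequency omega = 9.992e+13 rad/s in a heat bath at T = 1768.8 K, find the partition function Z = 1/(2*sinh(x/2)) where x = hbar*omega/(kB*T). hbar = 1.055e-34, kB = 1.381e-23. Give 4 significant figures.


Step 1: Compute x = hbar*omega/(kB*T) = 1.055e-34*9.992e+13/(1.381e-23*1768.8) = 0.4316
Step 2: x/2 = 0.2158
Step 3: sinh(x/2) = 0.2175
Step 4: Z = 1/(2*0.2175) = 2.299

2.299


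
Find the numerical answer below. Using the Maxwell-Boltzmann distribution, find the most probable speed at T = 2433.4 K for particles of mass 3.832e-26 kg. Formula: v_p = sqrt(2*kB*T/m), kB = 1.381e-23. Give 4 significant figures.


Step 1: Numerator = 2*kB*T = 2*1.381e-23*2433.4 = 6.721e-20
Step 2: Ratio = 6.721e-20 / 3.832e-26 = 1.754e+06
Step 3: v_p = sqrt(1.754e+06) = 1324 m/s

1324


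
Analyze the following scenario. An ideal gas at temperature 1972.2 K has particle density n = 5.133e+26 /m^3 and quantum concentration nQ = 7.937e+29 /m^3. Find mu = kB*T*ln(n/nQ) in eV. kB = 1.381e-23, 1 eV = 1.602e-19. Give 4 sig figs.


Step 1: n/nQ = 5.133e+26/7.937e+29 = 0.0006467
Step 2: ln(n/nQ) = -7.344
Step 3: mu = kB*T*ln(n/nQ) = 2.724e-20*-7.344 = -2e-19 J
Step 4: Convert to eV: -2e-19/1.602e-19 = -1.249 eV

-1.249


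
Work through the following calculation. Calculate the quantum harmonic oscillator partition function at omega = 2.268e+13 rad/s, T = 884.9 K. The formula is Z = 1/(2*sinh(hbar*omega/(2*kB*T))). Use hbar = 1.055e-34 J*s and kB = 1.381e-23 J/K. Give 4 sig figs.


Step 1: Compute x = hbar*omega/(kB*T) = 1.055e-34*2.268e+13/(1.381e-23*884.9) = 0.1958
Step 2: x/2 = 0.0979
Step 3: sinh(x/2) = 0.09806
Step 4: Z = 1/(2*0.09806) = 5.099

5.099


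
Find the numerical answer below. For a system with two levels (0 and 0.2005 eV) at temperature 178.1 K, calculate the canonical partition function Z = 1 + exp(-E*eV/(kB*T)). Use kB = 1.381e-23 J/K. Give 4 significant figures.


Step 1: Compute beta*E = E*eV/(kB*T) = 0.2005*1.602e-19/(1.381e-23*178.1) = 13.06
Step 2: exp(-beta*E) = exp(-13.06) = 2.13e-06
Step 3: Z = 1 + 2.13e-06 = 1

1


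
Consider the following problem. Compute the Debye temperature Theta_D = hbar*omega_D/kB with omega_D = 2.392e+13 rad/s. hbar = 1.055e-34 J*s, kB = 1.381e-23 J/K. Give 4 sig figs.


Step 1: hbar*omega_D = 1.055e-34 * 2.392e+13 = 2.524e-21 J
Step 2: Theta_D = 2.524e-21 / 1.381e-23
Step 3: Theta_D = 182.7 K

182.7


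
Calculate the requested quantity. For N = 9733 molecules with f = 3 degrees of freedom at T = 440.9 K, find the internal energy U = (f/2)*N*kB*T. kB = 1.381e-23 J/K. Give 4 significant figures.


Step 1: f/2 = 3/2 = 1.5
Step 2: N*kB*T = 9733*1.381e-23*440.9 = 5.926e-17
Step 3: U = 1.5 * 5.926e-17 = 8.889e-17 J

8.889e-17


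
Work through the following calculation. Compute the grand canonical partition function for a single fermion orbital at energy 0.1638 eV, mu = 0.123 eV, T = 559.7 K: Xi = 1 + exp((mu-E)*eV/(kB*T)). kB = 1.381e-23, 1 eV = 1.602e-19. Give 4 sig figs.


Step 1: (mu - E) = 0.123 - 0.1638 = -0.0408 eV
Step 2: x = (mu-E)*eV/(kB*T) = -0.0408*1.602e-19/(1.381e-23*559.7) = -0.8456
Step 3: exp(x) = 0.4293
Step 4: Xi = 1 + 0.4293 = 1.429

1.429


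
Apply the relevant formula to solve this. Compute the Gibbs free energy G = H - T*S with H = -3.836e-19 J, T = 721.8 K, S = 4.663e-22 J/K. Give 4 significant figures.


Step 1: T*S = 721.8 * 4.663e-22 = 3.366e-19 J
Step 2: G = H - T*S = -3.836e-19 - 3.366e-19
Step 3: G = -7.202e-19 J

-7.202e-19


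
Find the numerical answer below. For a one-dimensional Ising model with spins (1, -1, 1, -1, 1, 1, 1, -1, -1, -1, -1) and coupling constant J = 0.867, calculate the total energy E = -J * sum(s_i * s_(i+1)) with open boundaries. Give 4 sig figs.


Step 1: Nearest-neighbor products: -1, -1, -1, -1, 1, 1, -1, 1, 1, 1
Step 2: Sum of products = 0
Step 3: E = -0.867 * 0 = 0

0


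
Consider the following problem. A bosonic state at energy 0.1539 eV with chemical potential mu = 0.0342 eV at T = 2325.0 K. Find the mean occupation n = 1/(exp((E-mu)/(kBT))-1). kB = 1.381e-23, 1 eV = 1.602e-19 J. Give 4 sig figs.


Step 1: (E - mu) = 0.1197 eV
Step 2: x = (E-mu)*eV/(kB*T) = 0.1197*1.602e-19/(1.381e-23*2325.0) = 0.5972
Step 3: exp(x) = 1.817
Step 4: n = 1/(exp(x)-1) = 1.224

1.224


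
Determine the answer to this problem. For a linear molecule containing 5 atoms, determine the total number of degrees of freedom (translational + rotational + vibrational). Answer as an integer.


Step 1: Translational DOF = 3
Step 2: Rotational DOF (linear) = 2
Step 3: Vibrational DOF = 3*5 - 5 = 10
Step 4: Total = 3 + 2 + 10 = 15

15


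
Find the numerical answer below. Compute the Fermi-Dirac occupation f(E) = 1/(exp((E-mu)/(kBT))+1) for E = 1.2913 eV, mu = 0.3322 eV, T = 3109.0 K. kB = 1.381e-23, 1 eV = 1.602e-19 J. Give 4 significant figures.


Step 1: (E - mu) = 1.2913 - 0.3322 = 0.9591 eV
Step 2: Convert: (E-mu)*eV = 1.536e-19 J
Step 3: x = (E-mu)*eV/(kB*T) = 3.579
Step 4: f = 1/(exp(3.579)+1) = 0.02716

0.02716


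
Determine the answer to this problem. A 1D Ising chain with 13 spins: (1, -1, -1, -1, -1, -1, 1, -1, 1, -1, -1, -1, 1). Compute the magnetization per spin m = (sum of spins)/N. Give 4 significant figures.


Step 1: Count up spins (+1): 4, down spins (-1): 9
Step 2: Total magnetization M = 4 - 9 = -5
Step 3: m = M/N = -5/13 = -0.3846

-0.3846


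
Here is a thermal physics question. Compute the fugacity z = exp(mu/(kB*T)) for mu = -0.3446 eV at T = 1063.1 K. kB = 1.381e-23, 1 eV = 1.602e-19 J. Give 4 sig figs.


Step 1: Convert mu to Joules: -0.3446*1.602e-19 = -5.52e-20 J
Step 2: kB*T = 1.381e-23*1063.1 = 1.468e-20 J
Step 3: mu/(kB*T) = -3.76
Step 4: z = exp(-3.76) = 0.02328

0.02328


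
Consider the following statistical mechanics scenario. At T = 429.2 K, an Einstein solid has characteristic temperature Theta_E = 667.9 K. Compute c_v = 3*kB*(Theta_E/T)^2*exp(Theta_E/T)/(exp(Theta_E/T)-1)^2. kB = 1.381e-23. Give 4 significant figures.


Step 1: x = Theta_E/T = 667.9/429.2 = 1.556
Step 2: x^2 = 2.422
Step 3: exp(x) = 4.741
Step 4: c_v = 3*1.381e-23*2.422*4.741/(4.741-1)^2 = 3.399e-23

3.399e-23


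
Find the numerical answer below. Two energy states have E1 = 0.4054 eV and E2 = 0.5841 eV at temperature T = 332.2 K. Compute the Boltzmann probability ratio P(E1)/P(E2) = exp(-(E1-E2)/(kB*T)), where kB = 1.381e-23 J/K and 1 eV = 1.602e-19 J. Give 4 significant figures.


Step 1: Compute energy difference dE = E1 - E2 = 0.4054 - 0.5841 = -0.1787 eV
Step 2: Convert to Joules: dE_J = -0.1787 * 1.602e-19 = -2.863e-20 J
Step 3: Compute exponent = -dE_J / (kB * T) = -(-2.863e-20) / (1.381e-23 * 332.2) = 6.24
Step 4: P(E1)/P(E2) = exp(6.24) = 512.9

512.9


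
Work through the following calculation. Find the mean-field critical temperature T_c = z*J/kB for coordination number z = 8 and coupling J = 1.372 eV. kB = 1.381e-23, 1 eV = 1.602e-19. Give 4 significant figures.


Step 1: z*J = 8*1.372 = 10.98 eV
Step 2: Convert to Joules: 10.98*1.602e-19 = 1.758e-18 J
Step 3: T_c = 1.758e-18 / 1.381e-23 = 1.273e+05 K

1.273e+05


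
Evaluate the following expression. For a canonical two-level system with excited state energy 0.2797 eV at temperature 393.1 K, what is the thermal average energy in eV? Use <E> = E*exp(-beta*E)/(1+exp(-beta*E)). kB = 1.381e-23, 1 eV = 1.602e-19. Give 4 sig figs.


Step 1: beta*E = 0.2797*1.602e-19/(1.381e-23*393.1) = 8.254
Step 2: exp(-beta*E) = 0.0002602
Step 3: <E> = 0.2797*0.0002602/(1+0.0002602) = 7.277e-05 eV

7.277e-05


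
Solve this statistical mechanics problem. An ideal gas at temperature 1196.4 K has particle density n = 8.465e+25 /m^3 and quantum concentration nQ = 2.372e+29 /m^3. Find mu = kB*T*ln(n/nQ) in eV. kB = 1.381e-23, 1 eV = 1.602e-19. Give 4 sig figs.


Step 1: n/nQ = 8.465e+25/2.372e+29 = 0.0003569
Step 2: ln(n/nQ) = -7.938
Step 3: mu = kB*T*ln(n/nQ) = 1.652e-20*-7.938 = -1.312e-19 J
Step 4: Convert to eV: -1.312e-19/1.602e-19 = -0.8187 eV

-0.8187


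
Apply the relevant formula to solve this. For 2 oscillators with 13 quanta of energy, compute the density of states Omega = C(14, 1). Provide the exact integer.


Step 1: Use binomial coefficient C(14, 1)
Step 2: Numerator = 14! / 13!
Step 3: Denominator = 1!
Step 4: Omega = 14

14


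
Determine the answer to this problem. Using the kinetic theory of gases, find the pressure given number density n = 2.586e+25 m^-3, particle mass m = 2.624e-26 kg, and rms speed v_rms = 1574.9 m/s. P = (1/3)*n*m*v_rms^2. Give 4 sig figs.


Step 1: v_rms^2 = 1574.9^2 = 2.48e+06
Step 2: n*m = 2.586e+25*2.624e-26 = 0.6786
Step 3: P = (1/3)*0.6786*2.48e+06 = 5.61e+05 Pa

5.61e+05


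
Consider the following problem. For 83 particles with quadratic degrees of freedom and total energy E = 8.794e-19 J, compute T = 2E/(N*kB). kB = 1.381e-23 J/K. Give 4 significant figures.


Step 1: Numerator = 2*E = 2*8.794e-19 = 1.759e-18 J
Step 2: Denominator = N*kB = 83*1.381e-23 = 1.146e-21
Step 3: T = 1.759e-18 / 1.146e-21 = 1534 K

1534


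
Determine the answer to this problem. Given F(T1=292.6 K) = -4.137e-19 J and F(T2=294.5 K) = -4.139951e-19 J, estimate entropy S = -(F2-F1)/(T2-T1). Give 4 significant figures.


Step 1: dF = F2 - F1 = -4.139951e-19 - (-4.137e-19) = -2.951e-22 J
Step 2: dT = T2 - T1 = 294.5 - 292.6 = 1.9 K
Step 3: S = -dF/dT = -(-2.951e-22)/1.9 = 1.553e-22 J/K

1.553e-22


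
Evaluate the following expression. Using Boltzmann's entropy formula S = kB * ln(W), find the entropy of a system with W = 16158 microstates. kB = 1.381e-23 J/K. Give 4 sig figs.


Step 1: ln(W) = ln(16158) = 9.69
Step 2: S = kB * ln(W) = 1.381e-23 * 9.69
Step 3: S = 1.338e-22 J/K

1.338e-22


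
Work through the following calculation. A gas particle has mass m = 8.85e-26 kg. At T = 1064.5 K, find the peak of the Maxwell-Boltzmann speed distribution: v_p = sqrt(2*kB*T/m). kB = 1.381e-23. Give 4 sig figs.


Step 1: Numerator = 2*kB*T = 2*1.381e-23*1064.5 = 2.94e-20
Step 2: Ratio = 2.94e-20 / 8.85e-26 = 3.322e+05
Step 3: v_p = sqrt(3.322e+05) = 576.4 m/s

576.4


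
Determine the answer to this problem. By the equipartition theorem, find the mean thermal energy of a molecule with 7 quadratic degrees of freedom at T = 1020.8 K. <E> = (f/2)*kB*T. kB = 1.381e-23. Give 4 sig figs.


Step 1: f/2 = 7/2 = 3.5
Step 2: kB*T = 1.381e-23 * 1020.8 = 1.41e-20
Step 3: <E> = 3.5 * 1.41e-20 = 4.934e-20 J

4.934e-20


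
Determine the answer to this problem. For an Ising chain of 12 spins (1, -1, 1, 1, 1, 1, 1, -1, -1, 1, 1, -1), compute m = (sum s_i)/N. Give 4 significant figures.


Step 1: Count up spins (+1): 8, down spins (-1): 4
Step 2: Total magnetization M = 8 - 4 = 4
Step 3: m = M/N = 4/12 = 0.3333

0.3333


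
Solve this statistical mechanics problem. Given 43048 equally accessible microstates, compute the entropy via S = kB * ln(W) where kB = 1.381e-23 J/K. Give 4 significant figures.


Step 1: ln(W) = ln(43048) = 10.67
Step 2: S = kB * ln(W) = 1.381e-23 * 10.67
Step 3: S = 1.474e-22 J/K

1.474e-22


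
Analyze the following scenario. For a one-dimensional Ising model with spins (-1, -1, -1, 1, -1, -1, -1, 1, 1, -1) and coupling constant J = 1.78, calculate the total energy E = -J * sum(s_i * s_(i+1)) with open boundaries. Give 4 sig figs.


Step 1: Nearest-neighbor products: 1, 1, -1, -1, 1, 1, -1, 1, -1
Step 2: Sum of products = 1
Step 3: E = -1.78 * 1 = -1.78

-1.78


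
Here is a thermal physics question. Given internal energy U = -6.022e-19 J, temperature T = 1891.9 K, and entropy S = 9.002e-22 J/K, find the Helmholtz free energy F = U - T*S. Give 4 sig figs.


Step 1: T*S = 1891.9 * 9.002e-22 = 1.703e-18 J
Step 2: F = U - T*S = -6.022e-19 - 1.703e-18
Step 3: F = -2.305e-18 J

-2.305e-18


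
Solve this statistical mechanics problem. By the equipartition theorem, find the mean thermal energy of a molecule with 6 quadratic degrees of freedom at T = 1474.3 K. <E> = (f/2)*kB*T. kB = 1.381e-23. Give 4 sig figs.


Step 1: f/2 = 6/2 = 3
Step 2: kB*T = 1.381e-23 * 1474.3 = 2.036e-20
Step 3: <E> = 3 * 2.036e-20 = 6.108e-20 J

6.108e-20


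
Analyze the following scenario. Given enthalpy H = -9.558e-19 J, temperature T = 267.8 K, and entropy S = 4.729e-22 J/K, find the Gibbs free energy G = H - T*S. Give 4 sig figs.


Step 1: T*S = 267.8 * 4.729e-22 = 1.266e-19 J
Step 2: G = H - T*S = -9.558e-19 - 1.266e-19
Step 3: G = -1.082e-18 J

-1.082e-18


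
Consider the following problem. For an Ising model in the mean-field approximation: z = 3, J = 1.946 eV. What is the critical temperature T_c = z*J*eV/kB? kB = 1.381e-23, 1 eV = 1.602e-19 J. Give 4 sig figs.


Step 1: z*J = 3*1.946 = 5.838 eV
Step 2: Convert to Joules: 5.838*1.602e-19 = 9.352e-19 J
Step 3: T_c = 9.352e-19 / 1.381e-23 = 6.772e+04 K

6.772e+04


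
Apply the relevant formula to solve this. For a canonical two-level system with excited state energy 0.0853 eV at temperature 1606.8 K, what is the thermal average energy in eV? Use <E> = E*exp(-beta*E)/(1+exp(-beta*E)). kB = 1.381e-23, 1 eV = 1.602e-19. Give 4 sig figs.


Step 1: beta*E = 0.0853*1.602e-19/(1.381e-23*1606.8) = 0.6158
Step 2: exp(-beta*E) = 0.5402
Step 3: <E> = 0.0853*0.5402/(1+0.5402) = 0.02992 eV

0.02992


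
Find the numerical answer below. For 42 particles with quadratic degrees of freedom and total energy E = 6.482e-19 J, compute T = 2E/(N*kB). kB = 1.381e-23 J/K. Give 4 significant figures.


Step 1: Numerator = 2*E = 2*6.482e-19 = 1.296e-18 J
Step 2: Denominator = N*kB = 42*1.381e-23 = 5.8e-22
Step 3: T = 1.296e-18 / 5.8e-22 = 2235 K

2235


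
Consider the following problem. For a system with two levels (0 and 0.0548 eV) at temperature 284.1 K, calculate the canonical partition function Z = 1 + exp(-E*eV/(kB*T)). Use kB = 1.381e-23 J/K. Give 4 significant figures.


Step 1: Compute beta*E = E*eV/(kB*T) = 0.0548*1.602e-19/(1.381e-23*284.1) = 2.238
Step 2: exp(-beta*E) = exp(-2.238) = 0.1067
Step 3: Z = 1 + 0.1067 = 1.107

1.107


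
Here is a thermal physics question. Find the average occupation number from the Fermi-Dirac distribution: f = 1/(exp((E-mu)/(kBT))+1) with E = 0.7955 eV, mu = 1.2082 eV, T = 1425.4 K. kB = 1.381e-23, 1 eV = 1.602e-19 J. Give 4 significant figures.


Step 1: (E - mu) = 0.7955 - 1.2082 = -0.4127 eV
Step 2: Convert: (E-mu)*eV = -6.611e-20 J
Step 3: x = (E-mu)*eV/(kB*T) = -3.359
Step 4: f = 1/(exp(-3.359)+1) = 0.9664

0.9664


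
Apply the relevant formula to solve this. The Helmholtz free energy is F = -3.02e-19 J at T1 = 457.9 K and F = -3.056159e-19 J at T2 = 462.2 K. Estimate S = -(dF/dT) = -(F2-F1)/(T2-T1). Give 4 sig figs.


Step 1: dF = F2 - F1 = -3.056159e-19 - (-3.02e-19) = -3.6159e-21 J
Step 2: dT = T2 - T1 = 462.2 - 457.9 = 4.3 K
Step 3: S = -dF/dT = -(-3.6159e-21)/4.3 = 8.409e-22 J/K

8.409e-22


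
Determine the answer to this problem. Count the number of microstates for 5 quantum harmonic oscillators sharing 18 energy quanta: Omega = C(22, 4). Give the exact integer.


Step 1: Use binomial coefficient C(22, 4)
Step 2: Numerator = 22! / 18!
Step 3: Denominator = 4!
Step 4: Omega = 7315

7315


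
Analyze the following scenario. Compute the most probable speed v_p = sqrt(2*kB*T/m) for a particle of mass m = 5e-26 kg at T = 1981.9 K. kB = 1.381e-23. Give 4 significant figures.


Step 1: Numerator = 2*kB*T = 2*1.381e-23*1981.9 = 5.474e-20
Step 2: Ratio = 5.474e-20 / 5e-26 = 1.095e+06
Step 3: v_p = sqrt(1.095e+06) = 1046 m/s

1046


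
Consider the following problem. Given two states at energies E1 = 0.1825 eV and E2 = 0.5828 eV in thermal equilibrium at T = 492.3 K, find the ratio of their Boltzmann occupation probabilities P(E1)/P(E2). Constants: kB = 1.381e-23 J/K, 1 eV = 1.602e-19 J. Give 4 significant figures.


Step 1: Compute energy difference dE = E1 - E2 = 0.1825 - 0.5828 = -0.4003 eV
Step 2: Convert to Joules: dE_J = -0.4003 * 1.602e-19 = -6.413e-20 J
Step 3: Compute exponent = -dE_J / (kB * T) = -(-6.413e-20) / (1.381e-23 * 492.3) = 9.432
Step 4: P(E1)/P(E2) = exp(9.432) = 1.249e+04

1.249e+04


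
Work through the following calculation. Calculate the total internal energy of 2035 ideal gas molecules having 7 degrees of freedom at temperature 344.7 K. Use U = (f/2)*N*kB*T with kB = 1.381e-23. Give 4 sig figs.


Step 1: f/2 = 7/2 = 3.5
Step 2: N*kB*T = 2035*1.381e-23*344.7 = 9.687e-18
Step 3: U = 3.5 * 9.687e-18 = 3.391e-17 J

3.391e-17


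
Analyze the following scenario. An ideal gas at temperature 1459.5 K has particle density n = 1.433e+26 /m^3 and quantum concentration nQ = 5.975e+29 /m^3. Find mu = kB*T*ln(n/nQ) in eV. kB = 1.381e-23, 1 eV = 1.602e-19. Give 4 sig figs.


Step 1: n/nQ = 1.433e+26/5.975e+29 = 0.0002398
Step 2: ln(n/nQ) = -8.336
Step 3: mu = kB*T*ln(n/nQ) = 2.016e-20*-8.336 = -1.68e-19 J
Step 4: Convert to eV: -1.68e-19/1.602e-19 = -1.049 eV

-1.049


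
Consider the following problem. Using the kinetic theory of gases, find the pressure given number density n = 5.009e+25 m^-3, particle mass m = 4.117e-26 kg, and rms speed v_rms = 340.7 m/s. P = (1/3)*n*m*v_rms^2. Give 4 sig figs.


Step 1: v_rms^2 = 340.7^2 = 1.161e+05
Step 2: n*m = 5.009e+25*4.117e-26 = 2.062
Step 3: P = (1/3)*2.062*1.161e+05 = 7.979e+04 Pa

7.979e+04


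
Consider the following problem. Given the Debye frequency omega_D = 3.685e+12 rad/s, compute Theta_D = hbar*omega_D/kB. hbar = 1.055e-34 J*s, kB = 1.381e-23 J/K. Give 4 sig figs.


Step 1: hbar*omega_D = 1.055e-34 * 3.685e+12 = 3.888e-22 J
Step 2: Theta_D = 3.888e-22 / 1.381e-23
Step 3: Theta_D = 28.15 K

28.15


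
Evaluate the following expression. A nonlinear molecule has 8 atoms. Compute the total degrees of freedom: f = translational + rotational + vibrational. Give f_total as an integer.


Step 1: Translational DOF = 3
Step 2: Rotational DOF (nonlinear) = 3
Step 3: Vibrational DOF = 3*8 - 6 = 18
Step 4: Total = 3 + 3 + 18 = 24

24


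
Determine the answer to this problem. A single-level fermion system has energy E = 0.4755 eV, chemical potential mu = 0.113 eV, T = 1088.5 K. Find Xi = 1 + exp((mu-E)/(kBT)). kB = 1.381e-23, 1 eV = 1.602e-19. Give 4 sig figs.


Step 1: (mu - E) = 0.113 - 0.4755 = -0.3625 eV
Step 2: x = (mu-E)*eV/(kB*T) = -0.3625*1.602e-19/(1.381e-23*1088.5) = -3.863
Step 3: exp(x) = 0.021
Step 4: Xi = 1 + 0.021 = 1.021

1.021


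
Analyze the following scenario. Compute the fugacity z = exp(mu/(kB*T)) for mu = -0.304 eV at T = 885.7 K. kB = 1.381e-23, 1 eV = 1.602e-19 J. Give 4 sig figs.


Step 1: Convert mu to Joules: -0.304*1.602e-19 = -4.87e-20 J
Step 2: kB*T = 1.381e-23*885.7 = 1.223e-20 J
Step 3: mu/(kB*T) = -3.982
Step 4: z = exp(-3.982) = 0.01866

0.01866


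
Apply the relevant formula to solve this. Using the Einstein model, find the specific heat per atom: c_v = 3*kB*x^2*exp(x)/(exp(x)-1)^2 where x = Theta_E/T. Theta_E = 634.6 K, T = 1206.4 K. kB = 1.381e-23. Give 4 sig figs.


Step 1: x = Theta_E/T = 634.6/1206.4 = 0.526
Step 2: x^2 = 0.2767
Step 3: exp(x) = 1.692
Step 4: c_v = 3*1.381e-23*0.2767*1.692/(1.692-1)^2 = 4.049e-23

4.049e-23


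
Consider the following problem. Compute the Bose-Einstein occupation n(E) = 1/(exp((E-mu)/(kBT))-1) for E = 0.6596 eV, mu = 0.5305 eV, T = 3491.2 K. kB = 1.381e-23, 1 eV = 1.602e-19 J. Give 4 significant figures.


Step 1: (E - mu) = 0.1291 eV
Step 2: x = (E-mu)*eV/(kB*T) = 0.1291*1.602e-19/(1.381e-23*3491.2) = 0.429
Step 3: exp(x) = 1.536
Step 4: n = 1/(exp(x)-1) = 1.867

1.867


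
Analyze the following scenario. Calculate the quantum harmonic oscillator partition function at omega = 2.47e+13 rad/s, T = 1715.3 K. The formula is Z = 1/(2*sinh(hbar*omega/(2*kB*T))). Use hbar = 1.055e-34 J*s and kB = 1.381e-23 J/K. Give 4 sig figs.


Step 1: Compute x = hbar*omega/(kB*T) = 1.055e-34*2.47e+13/(1.381e-23*1715.3) = 0.11
Step 2: x/2 = 0.055
Step 3: sinh(x/2) = 0.05503
Step 4: Z = 1/(2*0.05503) = 9.086

9.086


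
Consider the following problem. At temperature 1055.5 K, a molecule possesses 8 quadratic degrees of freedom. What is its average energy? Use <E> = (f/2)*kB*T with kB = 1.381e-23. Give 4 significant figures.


Step 1: f/2 = 8/2 = 4
Step 2: kB*T = 1.381e-23 * 1055.5 = 1.458e-20
Step 3: <E> = 4 * 1.458e-20 = 5.831e-20 J

5.831e-20


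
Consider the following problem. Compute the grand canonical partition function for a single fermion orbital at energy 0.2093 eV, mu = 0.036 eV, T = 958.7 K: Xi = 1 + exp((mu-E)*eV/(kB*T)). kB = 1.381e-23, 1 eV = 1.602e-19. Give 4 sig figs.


Step 1: (mu - E) = 0.036 - 0.2093 = -0.1733 eV
Step 2: x = (mu-E)*eV/(kB*T) = -0.1733*1.602e-19/(1.381e-23*958.7) = -2.097
Step 3: exp(x) = 0.1228
Step 4: Xi = 1 + 0.1228 = 1.123

1.123


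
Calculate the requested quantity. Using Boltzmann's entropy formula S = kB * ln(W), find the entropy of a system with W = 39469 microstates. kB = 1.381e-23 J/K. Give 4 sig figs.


Step 1: ln(W) = ln(39469) = 10.58
Step 2: S = kB * ln(W) = 1.381e-23 * 10.58
Step 3: S = 1.462e-22 J/K

1.462e-22


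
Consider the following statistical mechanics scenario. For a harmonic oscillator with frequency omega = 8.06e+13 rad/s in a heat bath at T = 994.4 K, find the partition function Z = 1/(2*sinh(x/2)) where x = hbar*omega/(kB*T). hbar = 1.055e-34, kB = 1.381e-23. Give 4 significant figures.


Step 1: Compute x = hbar*omega/(kB*T) = 1.055e-34*8.06e+13/(1.381e-23*994.4) = 0.6192
Step 2: x/2 = 0.3096
Step 3: sinh(x/2) = 0.3146
Step 4: Z = 1/(2*0.3146) = 1.589

1.589


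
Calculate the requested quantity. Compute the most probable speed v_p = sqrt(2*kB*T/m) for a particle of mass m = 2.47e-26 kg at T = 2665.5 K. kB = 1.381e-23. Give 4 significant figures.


Step 1: Numerator = 2*kB*T = 2*1.381e-23*2665.5 = 7.362e-20
Step 2: Ratio = 7.362e-20 / 2.47e-26 = 2.981e+06
Step 3: v_p = sqrt(2.981e+06) = 1726 m/s

1726


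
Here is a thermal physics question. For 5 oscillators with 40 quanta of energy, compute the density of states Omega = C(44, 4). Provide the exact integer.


Step 1: Use binomial coefficient C(44, 4)
Step 2: Numerator = 44! / 40!
Step 3: Denominator = 4!
Step 4: Omega = 135751

135751


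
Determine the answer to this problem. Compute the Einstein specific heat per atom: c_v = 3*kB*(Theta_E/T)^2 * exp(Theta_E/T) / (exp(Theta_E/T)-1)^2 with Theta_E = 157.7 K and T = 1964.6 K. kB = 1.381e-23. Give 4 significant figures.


Step 1: x = Theta_E/T = 157.7/1964.6 = 0.08027
Step 2: x^2 = 0.006443
Step 3: exp(x) = 1.084
Step 4: c_v = 3*1.381e-23*0.006443*1.084/(1.084-1)^2 = 4.141e-23

4.141e-23


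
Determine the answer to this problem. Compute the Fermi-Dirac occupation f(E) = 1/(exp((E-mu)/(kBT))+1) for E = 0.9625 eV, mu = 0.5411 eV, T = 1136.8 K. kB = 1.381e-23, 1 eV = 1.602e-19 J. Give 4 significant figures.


Step 1: (E - mu) = 0.9625 - 0.5411 = 0.4214 eV
Step 2: Convert: (E-mu)*eV = 6.751e-20 J
Step 3: x = (E-mu)*eV/(kB*T) = 4.3
Step 4: f = 1/(exp(4.3)+1) = 0.01339

0.01339


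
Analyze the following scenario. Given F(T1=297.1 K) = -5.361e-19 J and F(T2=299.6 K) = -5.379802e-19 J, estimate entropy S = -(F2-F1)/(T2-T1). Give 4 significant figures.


Step 1: dF = F2 - F1 = -5.379802e-19 - (-5.361e-19) = -1.8802e-21 J
Step 2: dT = T2 - T1 = 299.6 - 297.1 = 2.5 K
Step 3: S = -dF/dT = -(-1.8802e-21)/2.5 = 7.521e-22 J/K

7.521e-22


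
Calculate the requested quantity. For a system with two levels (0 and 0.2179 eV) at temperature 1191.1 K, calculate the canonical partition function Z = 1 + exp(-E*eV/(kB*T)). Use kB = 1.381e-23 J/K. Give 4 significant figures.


Step 1: Compute beta*E = E*eV/(kB*T) = 0.2179*1.602e-19/(1.381e-23*1191.1) = 2.122
Step 2: exp(-beta*E) = exp(-2.122) = 0.1198
Step 3: Z = 1 + 0.1198 = 1.12

1.12


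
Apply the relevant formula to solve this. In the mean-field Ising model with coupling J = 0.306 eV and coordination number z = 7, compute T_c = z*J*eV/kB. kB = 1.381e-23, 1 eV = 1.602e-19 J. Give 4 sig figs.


Step 1: z*J = 7*0.306 = 2.142 eV
Step 2: Convert to Joules: 2.142*1.602e-19 = 3.431e-19 J
Step 3: T_c = 3.431e-19 / 1.381e-23 = 2.485e+04 K

2.485e+04


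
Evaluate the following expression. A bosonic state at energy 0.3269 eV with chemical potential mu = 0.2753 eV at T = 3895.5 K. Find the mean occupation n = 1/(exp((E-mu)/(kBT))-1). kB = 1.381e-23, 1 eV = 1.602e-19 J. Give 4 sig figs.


Step 1: (E - mu) = 0.0516 eV
Step 2: x = (E-mu)*eV/(kB*T) = 0.0516*1.602e-19/(1.381e-23*3895.5) = 0.1537
Step 3: exp(x) = 1.166
Step 4: n = 1/(exp(x)-1) = 6.021

6.021


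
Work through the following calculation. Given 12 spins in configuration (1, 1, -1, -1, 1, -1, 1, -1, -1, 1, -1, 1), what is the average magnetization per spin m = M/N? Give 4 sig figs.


Step 1: Count up spins (+1): 6, down spins (-1): 6
Step 2: Total magnetization M = 6 - 6 = 0
Step 3: m = M/N = 0/12 = 0

0


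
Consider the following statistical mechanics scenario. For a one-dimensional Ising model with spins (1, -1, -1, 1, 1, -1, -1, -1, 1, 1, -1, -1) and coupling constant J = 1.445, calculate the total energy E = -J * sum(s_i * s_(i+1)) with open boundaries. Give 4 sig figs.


Step 1: Nearest-neighbor products: -1, 1, -1, 1, -1, 1, 1, -1, 1, -1, 1
Step 2: Sum of products = 1
Step 3: E = -1.445 * 1 = -1.445

-1.445


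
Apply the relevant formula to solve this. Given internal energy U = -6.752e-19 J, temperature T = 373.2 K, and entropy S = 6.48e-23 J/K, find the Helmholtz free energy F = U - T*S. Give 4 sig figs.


Step 1: T*S = 373.2 * 6.48e-23 = 2.418e-20 J
Step 2: F = U - T*S = -6.752e-19 - 2.418e-20
Step 3: F = -6.994e-19 J

-6.994e-19


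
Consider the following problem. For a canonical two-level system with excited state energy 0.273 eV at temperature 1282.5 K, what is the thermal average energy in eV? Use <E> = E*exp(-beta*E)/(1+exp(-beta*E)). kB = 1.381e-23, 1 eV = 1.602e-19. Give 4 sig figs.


Step 1: beta*E = 0.273*1.602e-19/(1.381e-23*1282.5) = 2.469
Step 2: exp(-beta*E) = 0.08464
Step 3: <E> = 0.273*0.08464/(1+0.08464) = 0.0213 eV

0.0213


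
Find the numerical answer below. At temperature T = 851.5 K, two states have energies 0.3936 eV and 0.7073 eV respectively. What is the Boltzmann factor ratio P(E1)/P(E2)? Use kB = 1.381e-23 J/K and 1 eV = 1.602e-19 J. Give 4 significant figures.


Step 1: Compute energy difference dE = E1 - E2 = 0.3936 - 0.7073 = -0.3137 eV
Step 2: Convert to Joules: dE_J = -0.3137 * 1.602e-19 = -5.025e-20 J
Step 3: Compute exponent = -dE_J / (kB * T) = -(-5.025e-20) / (1.381e-23 * 851.5) = 4.274
Step 4: P(E1)/P(E2) = exp(4.274) = 71.78

71.78


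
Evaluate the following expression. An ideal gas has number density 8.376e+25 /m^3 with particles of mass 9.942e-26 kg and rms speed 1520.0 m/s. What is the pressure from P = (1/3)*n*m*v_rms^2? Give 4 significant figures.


Step 1: v_rms^2 = 1520.0^2 = 2.31e+06
Step 2: n*m = 8.376e+25*9.942e-26 = 8.327
Step 3: P = (1/3)*8.327*2.31e+06 = 6.413e+06 Pa

6.413e+06


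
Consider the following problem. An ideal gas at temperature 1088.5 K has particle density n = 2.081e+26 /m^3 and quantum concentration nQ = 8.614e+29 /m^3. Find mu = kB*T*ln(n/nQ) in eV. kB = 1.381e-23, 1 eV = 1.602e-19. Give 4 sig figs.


Step 1: n/nQ = 2.081e+26/8.614e+29 = 0.0002416
Step 2: ln(n/nQ) = -8.328
Step 3: mu = kB*T*ln(n/nQ) = 1.503e-20*-8.328 = -1.252e-19 J
Step 4: Convert to eV: -1.252e-19/1.602e-19 = -0.7815 eV

-0.7815


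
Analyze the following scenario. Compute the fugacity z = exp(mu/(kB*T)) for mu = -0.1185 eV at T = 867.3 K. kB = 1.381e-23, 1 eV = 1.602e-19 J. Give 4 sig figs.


Step 1: Convert mu to Joules: -0.1185*1.602e-19 = -1.898e-20 J
Step 2: kB*T = 1.381e-23*867.3 = 1.198e-20 J
Step 3: mu/(kB*T) = -1.585
Step 4: z = exp(-1.585) = 0.205

0.205


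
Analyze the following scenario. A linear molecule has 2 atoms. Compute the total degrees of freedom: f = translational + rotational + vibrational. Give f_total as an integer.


Step 1: Translational DOF = 3
Step 2: Rotational DOF (linear) = 2
Step 3: Vibrational DOF = 3*2 - 5 = 1
Step 4: Total = 3 + 2 + 1 = 6

6


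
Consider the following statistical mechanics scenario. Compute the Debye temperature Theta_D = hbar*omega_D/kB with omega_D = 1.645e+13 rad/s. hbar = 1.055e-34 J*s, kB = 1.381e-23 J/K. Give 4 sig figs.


Step 1: hbar*omega_D = 1.055e-34 * 1.645e+13 = 1.735e-21 J
Step 2: Theta_D = 1.735e-21 / 1.381e-23
Step 3: Theta_D = 125.7 K

125.7


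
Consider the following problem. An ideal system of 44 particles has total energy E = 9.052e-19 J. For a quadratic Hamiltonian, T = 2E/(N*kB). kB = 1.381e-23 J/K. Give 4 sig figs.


Step 1: Numerator = 2*E = 2*9.052e-19 = 1.81e-18 J
Step 2: Denominator = N*kB = 44*1.381e-23 = 6.076e-22
Step 3: T = 1.81e-18 / 6.076e-22 = 2979 K

2979


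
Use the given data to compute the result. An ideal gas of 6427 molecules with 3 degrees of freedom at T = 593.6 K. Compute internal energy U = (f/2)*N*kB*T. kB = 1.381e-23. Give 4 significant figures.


Step 1: f/2 = 3/2 = 1.5
Step 2: N*kB*T = 6427*1.381e-23*593.6 = 5.269e-17
Step 3: U = 1.5 * 5.269e-17 = 7.903e-17 J

7.903e-17


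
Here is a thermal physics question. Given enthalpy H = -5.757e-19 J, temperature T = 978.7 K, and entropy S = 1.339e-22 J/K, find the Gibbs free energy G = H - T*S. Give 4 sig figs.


Step 1: T*S = 978.7 * 1.339e-22 = 1.31e-19 J
Step 2: G = H - T*S = -5.757e-19 - 1.31e-19
Step 3: G = -7.067e-19 J

-7.067e-19


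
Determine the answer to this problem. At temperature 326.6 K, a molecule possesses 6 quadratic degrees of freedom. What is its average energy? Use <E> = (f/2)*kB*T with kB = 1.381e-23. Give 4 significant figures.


Step 1: f/2 = 6/2 = 3
Step 2: kB*T = 1.381e-23 * 326.6 = 4.51e-21
Step 3: <E> = 3 * 4.51e-21 = 1.353e-20 J

1.353e-20


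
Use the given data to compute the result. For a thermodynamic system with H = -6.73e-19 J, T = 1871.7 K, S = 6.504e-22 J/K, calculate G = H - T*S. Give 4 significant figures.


Step 1: T*S = 1871.7 * 6.504e-22 = 1.217e-18 J
Step 2: G = H - T*S = -6.73e-19 - 1.217e-18
Step 3: G = -1.89e-18 J

-1.89e-18


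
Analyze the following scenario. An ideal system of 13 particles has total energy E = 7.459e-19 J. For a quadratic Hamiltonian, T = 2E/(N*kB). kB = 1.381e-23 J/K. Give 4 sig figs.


Step 1: Numerator = 2*E = 2*7.459e-19 = 1.492e-18 J
Step 2: Denominator = N*kB = 13*1.381e-23 = 1.795e-22
Step 3: T = 1.492e-18 / 1.795e-22 = 8309 K

8309


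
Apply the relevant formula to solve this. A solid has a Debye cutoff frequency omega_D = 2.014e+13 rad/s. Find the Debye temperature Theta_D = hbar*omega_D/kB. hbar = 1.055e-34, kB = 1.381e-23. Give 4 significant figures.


Step 1: hbar*omega_D = 1.055e-34 * 2.014e+13 = 2.125e-21 J
Step 2: Theta_D = 2.125e-21 / 1.381e-23
Step 3: Theta_D = 153.9 K

153.9


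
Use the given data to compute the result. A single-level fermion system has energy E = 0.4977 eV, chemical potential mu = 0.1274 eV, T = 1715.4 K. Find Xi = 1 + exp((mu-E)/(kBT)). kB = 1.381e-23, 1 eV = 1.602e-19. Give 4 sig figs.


Step 1: (mu - E) = 0.1274 - 0.4977 = -0.3703 eV
Step 2: x = (mu-E)*eV/(kB*T) = -0.3703*1.602e-19/(1.381e-23*1715.4) = -2.504
Step 3: exp(x) = 0.08175
Step 4: Xi = 1 + 0.08175 = 1.082

1.082


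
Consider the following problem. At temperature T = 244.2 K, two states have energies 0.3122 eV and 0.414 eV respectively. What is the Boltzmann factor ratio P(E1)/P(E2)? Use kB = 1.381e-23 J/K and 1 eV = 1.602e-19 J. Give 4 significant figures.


Step 1: Compute energy difference dE = E1 - E2 = 0.3122 - 0.414 = -0.1018 eV
Step 2: Convert to Joules: dE_J = -0.1018 * 1.602e-19 = -1.631e-20 J
Step 3: Compute exponent = -dE_J / (kB * T) = -(-1.631e-20) / (1.381e-23 * 244.2) = 4.836
Step 4: P(E1)/P(E2) = exp(4.836) = 125.9

125.9


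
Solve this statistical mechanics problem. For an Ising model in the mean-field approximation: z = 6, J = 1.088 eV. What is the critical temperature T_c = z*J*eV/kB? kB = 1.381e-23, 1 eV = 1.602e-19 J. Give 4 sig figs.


Step 1: z*J = 6*1.088 = 6.528 eV
Step 2: Convert to Joules: 6.528*1.602e-19 = 1.046e-18 J
Step 3: T_c = 1.046e-18 / 1.381e-23 = 7.573e+04 K

7.573e+04


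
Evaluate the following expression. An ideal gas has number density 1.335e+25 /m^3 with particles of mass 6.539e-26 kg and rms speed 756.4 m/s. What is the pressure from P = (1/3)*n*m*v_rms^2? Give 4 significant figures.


Step 1: v_rms^2 = 756.4^2 = 5.721e+05
Step 2: n*m = 1.335e+25*6.539e-26 = 0.873
Step 3: P = (1/3)*0.873*5.721e+05 = 1.665e+05 Pa

1.665e+05


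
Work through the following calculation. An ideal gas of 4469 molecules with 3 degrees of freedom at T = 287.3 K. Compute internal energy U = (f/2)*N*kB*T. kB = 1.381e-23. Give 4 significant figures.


Step 1: f/2 = 3/2 = 1.5
Step 2: N*kB*T = 4469*1.381e-23*287.3 = 1.773e-17
Step 3: U = 1.5 * 1.773e-17 = 2.66e-17 J

2.66e-17


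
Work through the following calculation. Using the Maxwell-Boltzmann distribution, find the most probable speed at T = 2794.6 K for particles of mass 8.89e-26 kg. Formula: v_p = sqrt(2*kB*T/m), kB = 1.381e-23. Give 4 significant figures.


Step 1: Numerator = 2*kB*T = 2*1.381e-23*2794.6 = 7.719e-20
Step 2: Ratio = 7.719e-20 / 8.89e-26 = 8.682e+05
Step 3: v_p = sqrt(8.682e+05) = 931.8 m/s

931.8


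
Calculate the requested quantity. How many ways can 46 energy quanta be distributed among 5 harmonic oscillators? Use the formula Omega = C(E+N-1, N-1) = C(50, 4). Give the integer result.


Step 1: Use binomial coefficient C(50, 4)
Step 2: Numerator = 50! / 46!
Step 3: Denominator = 4!
Step 4: Omega = 230300

230300


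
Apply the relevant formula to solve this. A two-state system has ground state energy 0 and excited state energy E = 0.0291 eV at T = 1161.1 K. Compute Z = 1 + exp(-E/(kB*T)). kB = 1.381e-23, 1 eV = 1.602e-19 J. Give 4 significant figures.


Step 1: Compute beta*E = E*eV/(kB*T) = 0.0291*1.602e-19/(1.381e-23*1161.1) = 0.2907
Step 2: exp(-beta*E) = exp(-0.2907) = 0.7477
Step 3: Z = 1 + 0.7477 = 1.748

1.748


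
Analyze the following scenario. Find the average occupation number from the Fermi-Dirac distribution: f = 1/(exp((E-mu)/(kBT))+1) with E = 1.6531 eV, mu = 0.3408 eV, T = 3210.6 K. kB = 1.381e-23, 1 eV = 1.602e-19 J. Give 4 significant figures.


Step 1: (E - mu) = 1.6531 - 0.3408 = 1.312 eV
Step 2: Convert: (E-mu)*eV = 2.102e-19 J
Step 3: x = (E-mu)*eV/(kB*T) = 4.742
Step 4: f = 1/(exp(4.742)+1) = 0.00865

0.00865


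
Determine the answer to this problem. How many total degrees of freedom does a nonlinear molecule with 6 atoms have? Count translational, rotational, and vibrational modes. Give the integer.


Step 1: Translational DOF = 3
Step 2: Rotational DOF (nonlinear) = 3
Step 3: Vibrational DOF = 3*6 - 6 = 12
Step 4: Total = 3 + 3 + 12 = 18

18


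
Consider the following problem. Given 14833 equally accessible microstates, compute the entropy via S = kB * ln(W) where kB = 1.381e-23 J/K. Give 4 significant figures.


Step 1: ln(W) = ln(14833) = 9.605
Step 2: S = kB * ln(W) = 1.381e-23 * 9.605
Step 3: S = 1.326e-22 J/K

1.326e-22


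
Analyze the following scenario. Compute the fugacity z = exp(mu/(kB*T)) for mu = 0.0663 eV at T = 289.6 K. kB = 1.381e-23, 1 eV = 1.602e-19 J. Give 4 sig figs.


Step 1: Convert mu to Joules: 0.0663*1.602e-19 = 1.062e-20 J
Step 2: kB*T = 1.381e-23*289.6 = 3.999e-21 J
Step 3: mu/(kB*T) = 2.656
Step 4: z = exp(2.656) = 14.24

14.24
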